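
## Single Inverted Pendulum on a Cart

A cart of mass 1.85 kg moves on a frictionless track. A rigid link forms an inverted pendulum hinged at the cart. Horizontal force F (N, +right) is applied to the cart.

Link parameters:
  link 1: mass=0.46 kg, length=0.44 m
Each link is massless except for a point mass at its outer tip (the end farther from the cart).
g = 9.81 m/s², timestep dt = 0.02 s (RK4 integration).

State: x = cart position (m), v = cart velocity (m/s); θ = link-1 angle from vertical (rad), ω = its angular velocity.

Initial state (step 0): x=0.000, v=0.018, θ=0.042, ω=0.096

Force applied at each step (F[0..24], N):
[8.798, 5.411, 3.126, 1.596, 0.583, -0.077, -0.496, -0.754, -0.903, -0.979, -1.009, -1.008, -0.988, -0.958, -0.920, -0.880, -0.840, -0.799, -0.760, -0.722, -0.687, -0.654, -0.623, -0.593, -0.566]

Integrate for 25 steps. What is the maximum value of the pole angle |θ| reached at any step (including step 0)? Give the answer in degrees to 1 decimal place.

Answer: 2.4°

Derivation:
apply F[0]=+8.798 → step 1: x=0.001, v=0.111, θ=0.042, ω=-0.096
apply F[1]=+5.411 → step 2: x=0.004, v=0.168, θ=0.039, ω=-0.206
apply F[2]=+3.126 → step 3: x=0.008, v=0.200, θ=0.034, ω=-0.263
apply F[3]=+1.596 → step 4: x=0.012, v=0.215, θ=0.029, ω=-0.284
apply F[4]=+0.583 → step 5: x=0.016, v=0.220, θ=0.023, ω=-0.284
apply F[5]=-0.077 → step 6: x=0.021, v=0.218, θ=0.018, ω=-0.271
apply F[6]=-0.496 → step 7: x=0.025, v=0.212, θ=0.012, ω=-0.251
apply F[7]=-0.754 → step 8: x=0.029, v=0.204, θ=0.008, ω=-0.227
apply F[8]=-0.903 → step 9: x=0.033, v=0.194, θ=0.003, ω=-0.201
apply F[9]=-0.979 → step 10: x=0.037, v=0.183, θ=-0.000, ω=-0.176
apply F[10]=-1.009 → step 11: x=0.040, v=0.172, θ=-0.004, ω=-0.153
apply F[11]=-1.008 → step 12: x=0.044, v=0.162, θ=-0.007, ω=-0.131
apply F[12]=-0.988 → step 13: x=0.047, v=0.151, θ=-0.009, ω=-0.111
apply F[13]=-0.958 → step 14: x=0.050, v=0.141, θ=-0.011, ω=-0.093
apply F[14]=-0.920 → step 15: x=0.053, v=0.132, θ=-0.013, ω=-0.077
apply F[15]=-0.880 → step 16: x=0.055, v=0.123, θ=-0.014, ω=-0.063
apply F[16]=-0.840 → step 17: x=0.057, v=0.115, θ=-0.015, ω=-0.051
apply F[17]=-0.799 → step 18: x=0.060, v=0.107, θ=-0.016, ω=-0.040
apply F[18]=-0.760 → step 19: x=0.062, v=0.100, θ=-0.017, ω=-0.030
apply F[19]=-0.722 → step 20: x=0.064, v=0.093, θ=-0.017, ω=-0.022
apply F[20]=-0.687 → step 21: x=0.065, v=0.086, θ=-0.018, ω=-0.015
apply F[21]=-0.654 → step 22: x=0.067, v=0.080, θ=-0.018, ω=-0.009
apply F[22]=-0.623 → step 23: x=0.069, v=0.074, θ=-0.018, ω=-0.004
apply F[23]=-0.593 → step 24: x=0.070, v=0.068, θ=-0.018, ω=0.001
apply F[24]=-0.566 → step 25: x=0.071, v=0.063, θ=-0.018, ω=0.005
Max |angle| over trajectory = 0.042 rad = 2.4°.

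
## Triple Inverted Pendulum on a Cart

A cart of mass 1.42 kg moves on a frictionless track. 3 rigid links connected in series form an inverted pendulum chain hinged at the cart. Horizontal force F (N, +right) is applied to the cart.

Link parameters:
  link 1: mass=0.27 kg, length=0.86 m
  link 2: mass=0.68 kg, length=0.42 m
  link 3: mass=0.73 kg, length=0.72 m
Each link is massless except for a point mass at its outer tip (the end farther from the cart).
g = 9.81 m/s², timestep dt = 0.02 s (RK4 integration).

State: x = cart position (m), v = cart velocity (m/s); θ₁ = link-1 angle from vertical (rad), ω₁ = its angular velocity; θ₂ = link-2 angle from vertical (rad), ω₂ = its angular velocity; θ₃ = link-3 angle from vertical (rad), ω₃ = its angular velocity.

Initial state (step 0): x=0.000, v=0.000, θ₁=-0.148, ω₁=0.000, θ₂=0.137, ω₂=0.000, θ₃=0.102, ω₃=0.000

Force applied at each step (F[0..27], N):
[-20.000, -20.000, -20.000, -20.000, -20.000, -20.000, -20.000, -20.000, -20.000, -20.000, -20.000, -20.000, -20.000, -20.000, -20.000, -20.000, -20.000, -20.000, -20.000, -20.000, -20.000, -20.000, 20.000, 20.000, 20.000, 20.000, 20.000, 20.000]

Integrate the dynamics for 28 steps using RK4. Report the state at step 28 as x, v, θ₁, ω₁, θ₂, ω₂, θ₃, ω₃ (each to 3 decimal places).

Answer: x=-1.607, v=-1.362, θ₁=1.944, ω₁=6.157, θ₂=0.556, ω₂=-1.915, θ₃=0.857, ω₃=5.889

Derivation:
apply F[0]=-20.000 → step 1: x=-0.003, v=-0.253, θ₁=-0.148, ω₁=-0.009, θ₂=0.144, ω₂=0.696, θ₃=0.102, ω₃=-0.017
apply F[1]=-20.000 → step 2: x=-0.010, v=-0.508, θ₁=-0.148, ω₁=-0.011, θ₂=0.165, ω₂=1.388, θ₃=0.101, ω₃=-0.038
apply F[2]=-20.000 → step 3: x=-0.023, v=-0.766, θ₁=-0.148, ω₁=0.007, θ₂=0.199, ω₂=2.068, θ₃=0.100, ω₃=-0.067
apply F[3]=-20.000 → step 4: x=-0.041, v=-1.028, θ₁=-0.148, ω₁=0.056, θ₂=0.247, ω₂=2.714, θ₃=0.099, ω₃=-0.101
apply F[4]=-20.000 → step 5: x=-0.064, v=-1.293, θ₁=-0.146, ω₁=0.152, θ₂=0.308, ω₂=3.303, θ₃=0.096, ω₃=-0.137
apply F[5]=-20.000 → step 6: x=-0.093, v=-1.563, θ₁=-0.141, ω₁=0.304, θ₂=0.379, ω₂=3.815, θ₃=0.093, ω₃=-0.169
apply F[6]=-20.000 → step 7: x=-0.127, v=-1.836, θ₁=-0.133, ω₁=0.516, θ₂=0.460, ω₂=4.245, θ₃=0.090, ω₃=-0.189
apply F[7]=-20.000 → step 8: x=-0.166, v=-2.112, θ₁=-0.120, ω₁=0.787, θ₂=0.548, ω₂=4.591, θ₃=0.086, ω₃=-0.195
apply F[8]=-20.000 → step 9: x=-0.211, v=-2.390, θ₁=-0.101, ω₁=1.115, θ₂=0.643, ω₂=4.857, θ₃=0.082, ω₃=-0.183
apply F[9]=-20.000 → step 10: x=-0.262, v=-2.670, θ₁=-0.075, ω₁=1.495, θ₂=0.742, ω₂=5.044, θ₃=0.078, ω₃=-0.153
apply F[10]=-20.000 → step 11: x=-0.318, v=-2.950, θ₁=-0.041, ω₁=1.923, θ₂=0.844, ω₂=5.146, θ₃=0.076, ω₃=-0.105
apply F[11]=-20.000 → step 12: x=-0.380, v=-3.232, θ₁=0.002, ω₁=2.393, θ₂=0.947, ω₂=5.153, θ₃=0.074, ω₃=-0.041
apply F[12]=-20.000 → step 13: x=-0.447, v=-3.513, θ₁=0.055, ω₁=2.900, θ₂=1.049, ω₂=5.044, θ₃=0.074, ω₃=0.039
apply F[13]=-20.000 → step 14: x=-0.520, v=-3.793, θ₁=0.118, ω₁=3.434, θ₂=1.148, ω₂=4.793, θ₃=0.076, ω₃=0.129
apply F[14]=-20.000 → step 15: x=-0.599, v=-4.069, θ₁=0.192, ω₁=3.987, θ₂=1.240, ω₂=4.370, θ₃=0.080, ω₃=0.229
apply F[15]=-20.000 → step 16: x=-0.683, v=-4.338, θ₁=0.278, ω₁=4.553, θ₂=1.321, ω₂=3.738, θ₃=0.085, ω₃=0.335
apply F[16]=-20.000 → step 17: x=-0.772, v=-4.595, θ₁=0.374, ω₁=5.130, θ₂=1.388, ω₂=2.860, θ₃=0.093, ω₃=0.452
apply F[17]=-20.000 → step 18: x=-0.867, v=-4.831, θ₁=0.483, ω₁=5.728, θ₂=1.434, ω₂=1.692, θ₃=0.103, ω₃=0.592
apply F[18]=-20.000 → step 19: x=-0.965, v=-5.035, θ₁=0.604, ω₁=6.378, θ₂=1.453, ω₂=0.169, θ₃=0.117, ω₃=0.786
apply F[19]=-20.000 → step 20: x=-1.068, v=-5.180, θ₁=0.739, ω₁=7.139, θ₂=1.437, ω₂=-1.827, θ₃=0.136, ω₃=1.107
apply F[20]=-20.000 → step 21: x=-1.172, v=-5.203, θ₁=0.891, ω₁=8.085, θ₂=1.376, ω₂=-4.486, θ₃=0.163, ω₃=1.730
apply F[21]=-20.000 → step 22: x=-1.274, v=-4.942, θ₁=1.063, ω₁=9.083, θ₂=1.254, ω₂=-7.700, θ₃=0.209, ω₃=3.035
apply F[22]=+20.000 → step 23: x=-1.363, v=-3.987, θ₁=1.244, ω₁=8.890, θ₂=1.084, ω₂=-8.830, θ₃=0.285, ω₃=4.539
apply F[23]=+20.000 → step 24: x=-1.434, v=-3.148, θ₁=1.412, ω₁=7.852, θ₂=0.918, ω₂=-7.545, θ₃=0.387, ω₃=5.512
apply F[24]=+20.000 → step 25: x=-1.491, v=-2.566, θ₁=1.560, ω₁=6.979, θ₂=0.784, ω₂=-5.850, θ₃=0.501, ω₃=5.855
apply F[25]=+20.000 → step 26: x=-1.538, v=-2.118, θ₁=1.694, ω₁=6.463, θ₂=0.682, ω₂=-4.413, θ₃=0.620, ω₃=5.940
apply F[26]=+20.000 → step 27: x=-1.576, v=-1.728, θ₁=1.820, ω₁=6.212, θ₂=0.607, ω₂=-3.149, θ₃=0.738, ω₃=5.931
apply F[27]=+20.000 → step 28: x=-1.607, v=-1.362, θ₁=1.944, ω₁=6.157, θ₂=0.556, ω₂=-1.915, θ₃=0.857, ω₃=5.889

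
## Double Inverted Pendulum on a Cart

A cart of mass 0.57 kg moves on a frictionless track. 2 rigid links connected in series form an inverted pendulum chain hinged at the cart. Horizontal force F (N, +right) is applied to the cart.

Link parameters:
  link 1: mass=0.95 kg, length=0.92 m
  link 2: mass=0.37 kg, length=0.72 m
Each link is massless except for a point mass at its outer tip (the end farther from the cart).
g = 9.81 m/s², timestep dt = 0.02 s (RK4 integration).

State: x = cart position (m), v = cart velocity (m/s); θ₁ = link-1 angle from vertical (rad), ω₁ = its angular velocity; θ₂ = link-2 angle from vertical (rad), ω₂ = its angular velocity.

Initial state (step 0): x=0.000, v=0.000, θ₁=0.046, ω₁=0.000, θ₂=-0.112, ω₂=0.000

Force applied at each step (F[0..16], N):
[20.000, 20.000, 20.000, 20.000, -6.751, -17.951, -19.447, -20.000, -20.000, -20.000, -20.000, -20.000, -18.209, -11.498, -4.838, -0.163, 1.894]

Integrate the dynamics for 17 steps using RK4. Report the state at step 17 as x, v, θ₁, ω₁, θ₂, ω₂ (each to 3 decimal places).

Answer: x=0.065, v=-1.910, θ₁=-0.119, ω₁=1.293, θ₂=-0.087, ω₂=0.421

Derivation:
apply F[0]=+20.000 → step 1: x=0.007, v=0.679, θ₁=0.039, ω₁=-0.714, θ₂=-0.113, ω₂=-0.066
apply F[1]=+20.000 → step 2: x=0.027, v=1.368, θ₁=0.017, ω₁=-1.445, θ₂=-0.115, ω₂=-0.119
apply F[2]=+20.000 → step 3: x=0.062, v=2.069, θ₁=-0.019, ω₁=-2.200, θ₂=-0.117, ω₂=-0.149
apply F[3]=+20.000 → step 4: x=0.110, v=2.774, θ₁=-0.071, ω₁=-2.973, θ₂=-0.120, ω₂=-0.156
apply F[4]=-6.751 → step 5: x=0.163, v=2.553, θ₁=-0.128, ω₁=-2.754, θ₂=-0.124, ω₂=-0.159
apply F[5]=-17.951 → step 6: x=0.209, v=1.983, θ₁=-0.177, ω₁=-2.178, θ₂=-0.127, ω₂=-0.149
apply F[6]=-19.447 → step 7: x=0.242, v=1.409, θ₁=-0.215, ω₁=-1.614, θ₂=-0.129, ω₂=-0.117
apply F[7]=-20.000 → step 8: x=0.265, v=0.856, θ₁=-0.242, ω₁=-1.089, θ₂=-0.131, ω₂=-0.063
apply F[8]=-20.000 → step 9: x=0.277, v=0.330, θ₁=-0.259, ω₁=-0.604, θ₂=-0.132, ω₂=0.007
apply F[9]=-20.000 → step 10: x=0.278, v=-0.180, θ₁=-0.266, ω₁=-0.141, θ₂=-0.131, ω₂=0.088
apply F[10]=-20.000 → step 11: x=0.270, v=-0.687, θ₁=-0.265, ω₁=0.316, θ₂=-0.128, ω₂=0.172
apply F[11]=-20.000 → step 12: x=0.251, v=-1.202, θ₁=-0.254, ω₁=0.785, θ₂=-0.124, ω₂=0.253
apply F[12]=-18.209 → step 13: x=0.222, v=-1.681, θ₁=-0.234, ω₁=1.224, θ₂=-0.118, ω₂=0.320
apply F[13]=-11.498 → step 14: x=0.185, v=-1.973, θ₁=-0.207, ω₁=1.477, θ₂=-0.111, ω₂=0.365
apply F[14]=-4.838 → step 15: x=0.145, v=-2.069, θ₁=-0.177, ω₁=1.532, θ₂=-0.104, ω₂=0.392
apply F[15]=-0.163 → step 16: x=0.104, v=-2.021, θ₁=-0.147, ω₁=1.443, θ₂=-0.096, ω₂=0.409
apply F[16]=+1.894 → step 17: x=0.065, v=-1.910, θ₁=-0.119, ω₁=1.293, θ₂=-0.087, ω₂=0.421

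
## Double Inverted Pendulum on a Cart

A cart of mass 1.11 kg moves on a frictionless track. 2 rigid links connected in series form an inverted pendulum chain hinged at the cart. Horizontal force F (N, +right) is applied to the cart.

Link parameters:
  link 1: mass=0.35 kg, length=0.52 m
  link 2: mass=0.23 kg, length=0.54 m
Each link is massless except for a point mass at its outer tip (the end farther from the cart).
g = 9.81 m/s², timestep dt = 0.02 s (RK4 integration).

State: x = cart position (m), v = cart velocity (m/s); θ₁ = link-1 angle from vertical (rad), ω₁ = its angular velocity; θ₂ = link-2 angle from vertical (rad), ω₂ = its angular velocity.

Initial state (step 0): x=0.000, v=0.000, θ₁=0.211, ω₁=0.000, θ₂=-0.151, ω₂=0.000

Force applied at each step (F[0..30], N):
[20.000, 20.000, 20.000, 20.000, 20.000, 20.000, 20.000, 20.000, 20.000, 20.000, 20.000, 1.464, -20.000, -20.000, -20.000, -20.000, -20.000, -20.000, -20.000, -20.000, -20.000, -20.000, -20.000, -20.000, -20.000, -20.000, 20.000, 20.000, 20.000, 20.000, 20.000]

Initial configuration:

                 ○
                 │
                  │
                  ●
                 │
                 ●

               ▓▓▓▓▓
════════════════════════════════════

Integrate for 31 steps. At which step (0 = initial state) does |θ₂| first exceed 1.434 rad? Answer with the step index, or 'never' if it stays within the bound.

apply F[0]=+20.000 → step 1: x=0.003, v=0.334, θ₁=0.207, ω₁=-0.450, θ₂=-0.154, ω₂=-0.261
apply F[1]=+20.000 → step 2: x=0.013, v=0.670, θ₁=0.193, ω₁=-0.911, θ₂=-0.161, ω₂=-0.513
apply F[2]=+20.000 → step 3: x=0.030, v=1.009, θ₁=0.170, ω₁=-1.395, θ₂=-0.174, ω₂=-0.746
apply F[3]=+20.000 → step 4: x=0.054, v=1.354, θ₁=0.137, ω₁=-1.914, θ₂=-0.191, ω₂=-0.950
apply F[4]=+20.000 → step 5: x=0.084, v=1.704, θ₁=0.093, ω₁=-2.478, θ₂=-0.212, ω₂=-1.113
apply F[5]=+20.000 → step 6: x=0.122, v=2.060, θ₁=0.037, ω₁=-3.095, θ₂=-0.235, ω₂=-1.224
apply F[6]=+20.000 → step 7: x=0.167, v=2.420, θ₁=-0.031, ω₁=-3.769, θ₂=-0.260, ω₂=-1.275
apply F[7]=+20.000 → step 8: x=0.219, v=2.779, θ₁=-0.114, ω₁=-4.491, θ₂=-0.286, ω₂=-1.267
apply F[8]=+20.000 → step 9: x=0.278, v=3.129, θ₁=-0.211, ω₁=-5.236, θ₂=-0.311, ω₂=-1.221
apply F[9]=+20.000 → step 10: x=0.344, v=3.458, θ₁=-0.323, ω₁=-5.961, θ₂=-0.335, ω₂=-1.184
apply F[10]=+20.000 → step 11: x=0.416, v=3.750, θ₁=-0.449, ω₁=-6.605, θ₂=-0.359, ω₂=-1.227
apply F[11]=+1.464 → step 12: x=0.491, v=3.707, θ₁=-0.582, ω₁=-6.669, θ₂=-0.384, ω₂=-1.346
apply F[12]=-20.000 → step 13: x=0.561, v=3.329, θ₁=-0.711, ω₁=-6.295, θ₂=-0.412, ω₂=-1.388
apply F[13]=-20.000 → step 14: x=0.624, v=2.966, θ₁=-0.834, ω₁=-6.050, θ₂=-0.439, ω₂=-1.396
apply F[14]=-20.000 → step 15: x=0.680, v=2.612, θ₁=-0.954, ω₁=-5.920, θ₂=-0.467, ω₂=-1.373
apply F[15]=-20.000 → step 16: x=0.728, v=2.264, θ₁=-1.072, ω₁=-5.892, θ₂=-0.494, ω₂=-1.332
apply F[16]=-20.000 → step 17: x=0.770, v=1.915, θ₁=-1.190, ω₁=-5.954, θ₂=-0.520, ω₂=-1.289
apply F[17]=-20.000 → step 18: x=0.805, v=1.560, θ₁=-1.310, ω₁=-6.096, θ₂=-0.546, ω₂=-1.264
apply F[18]=-20.000 → step 19: x=0.832, v=1.196, θ₁=-1.434, ω₁=-6.314, θ₂=-0.571, ω₂=-1.280
apply F[19]=-20.000 → step 20: x=0.853, v=0.819, θ₁=-1.563, ω₁=-6.606, θ₂=-0.598, ω₂=-1.361
apply F[20]=-20.000 → step 21: x=0.865, v=0.423, θ₁=-1.699, ω₁=-6.976, θ₂=-0.626, ω₂=-1.539
apply F[21]=-20.000 → step 22: x=0.869, v=0.005, θ₁=-1.843, ω₁=-7.429, θ₂=-0.660, ω₂=-1.852
apply F[22]=-20.000 → step 23: x=0.865, v=-0.439, θ₁=-1.997, ω₁=-7.976, θ₂=-0.702, ω₂=-2.349
apply F[23]=-20.000 → step 24: x=0.852, v=-0.913, θ₁=-2.163, ω₁=-8.624, θ₂=-0.756, ω₂=-3.094
apply F[24]=-20.000 → step 25: x=0.828, v=-1.415, θ₁=-2.343, ω₁=-9.371, θ₂=-0.828, ω₂=-4.167
apply F[25]=-20.000 → step 26: x=0.795, v=-1.939, θ₁=-2.538, ω₁=-10.182, θ₂=-0.925, ω₂=-5.660
apply F[26]=+20.000 → step 27: x=0.758, v=-1.773, θ₁=-2.738, ω₁=-9.770, θ₂=-1.062, ω₂=-8.022
apply F[27]=+20.000 → step 28: x=0.725, v=-1.522, θ₁=-2.925, ω₁=-8.841, θ₂=-1.244, ω₂=-10.115
apply F[28]=+20.000 → step 29: x=0.697, v=-1.199, θ₁=-3.088, ω₁=-7.346, θ₂=-1.464, ω₂=-11.748
apply F[29]=+20.000 → step 30: x=0.677, v=-0.837, θ₁=-3.216, ω₁=-5.388, θ₂=-1.711, ω₂=-12.899
apply F[30]=+20.000 → step 31: x=0.664, v=-0.459, θ₁=-3.302, ω₁=-3.124, θ₂=-1.978, ω₂=-13.747
|θ₂| = 1.464 > 1.434 first at step 29.

Answer: 29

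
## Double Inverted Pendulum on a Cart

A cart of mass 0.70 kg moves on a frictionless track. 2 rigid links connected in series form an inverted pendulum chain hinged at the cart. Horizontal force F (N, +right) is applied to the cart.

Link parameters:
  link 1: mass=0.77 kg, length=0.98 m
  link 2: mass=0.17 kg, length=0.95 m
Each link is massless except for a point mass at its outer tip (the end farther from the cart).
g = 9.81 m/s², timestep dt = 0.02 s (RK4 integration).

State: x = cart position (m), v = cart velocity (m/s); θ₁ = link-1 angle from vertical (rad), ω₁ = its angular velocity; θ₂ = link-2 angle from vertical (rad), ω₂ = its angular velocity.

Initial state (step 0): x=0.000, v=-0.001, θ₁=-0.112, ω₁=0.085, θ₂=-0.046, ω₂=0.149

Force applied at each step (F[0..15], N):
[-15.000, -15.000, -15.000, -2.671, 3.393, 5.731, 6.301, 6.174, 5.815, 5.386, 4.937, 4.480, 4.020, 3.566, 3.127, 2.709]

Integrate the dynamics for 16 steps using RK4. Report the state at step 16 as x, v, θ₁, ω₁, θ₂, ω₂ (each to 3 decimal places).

apply F[0]=-15.000 → step 1: x=-0.004, v=-0.395, θ₁=-0.107, ω₁=0.459, θ₂=-0.043, ω₂=0.169
apply F[1]=-15.000 → step 2: x=-0.016, v=-0.793, θ₁=-0.094, ω₁=0.840, θ₂=-0.039, ω₂=0.186
apply F[2]=-15.000 → step 3: x=-0.036, v=-1.198, θ₁=-0.073, ω₁=1.233, θ₂=-0.035, ω₂=0.199
apply F[3]=-2.671 → step 4: x=-0.060, v=-1.261, θ₁=-0.048, ω₁=1.284, θ₂=-0.031, ω₂=0.205
apply F[4]=+3.393 → step 5: x=-0.084, v=-1.156, θ₁=-0.023, ω₁=1.170, θ₂=-0.027, ω₂=0.206
apply F[5]=+5.731 → step 6: x=-0.106, v=-0.989, θ₁=-0.002, ω₁=0.998, θ₂=-0.023, ω₂=0.203
apply F[6]=+6.301 → step 7: x=-0.124, v=-0.811, θ₁=0.017, ω₁=0.819, θ₂=-0.019, ω₂=0.196
apply F[7]=+6.174 → step 8: x=-0.138, v=-0.641, θ₁=0.031, ω₁=0.652, θ₂=-0.015, ω₂=0.186
apply F[8]=+5.815 → step 9: x=-0.150, v=-0.485, θ₁=0.043, ω₁=0.502, θ₂=-0.012, ω₂=0.173
apply F[9]=+5.386 → step 10: x=-0.158, v=-0.343, θ₁=0.051, ω₁=0.370, θ₂=-0.008, ω₂=0.159
apply F[10]=+4.937 → step 11: x=-0.164, v=-0.217, θ₁=0.058, ω₁=0.255, θ₂=-0.005, ω₂=0.143
apply F[11]=+4.480 → step 12: x=-0.167, v=-0.105, θ₁=0.062, ω₁=0.156, θ₂=-0.003, ω₂=0.126
apply F[12]=+4.020 → step 13: x=-0.168, v=-0.008, θ₁=0.064, ω₁=0.072, θ₂=-0.000, ω₂=0.109
apply F[13]=+3.566 → step 14: x=-0.167, v=0.077, θ₁=0.065, ω₁=0.002, θ₂=0.002, ω₂=0.093
apply F[14]=+3.127 → step 15: x=-0.165, v=0.149, θ₁=0.064, ω₁=-0.056, θ₂=0.003, ω₂=0.077
apply F[15]=+2.709 → step 16: x=-0.161, v=0.209, θ₁=0.063, ω₁=-0.102, θ₂=0.005, ω₂=0.062

Answer: x=-0.161, v=0.209, θ₁=0.063, ω₁=-0.102, θ₂=0.005, ω₂=0.062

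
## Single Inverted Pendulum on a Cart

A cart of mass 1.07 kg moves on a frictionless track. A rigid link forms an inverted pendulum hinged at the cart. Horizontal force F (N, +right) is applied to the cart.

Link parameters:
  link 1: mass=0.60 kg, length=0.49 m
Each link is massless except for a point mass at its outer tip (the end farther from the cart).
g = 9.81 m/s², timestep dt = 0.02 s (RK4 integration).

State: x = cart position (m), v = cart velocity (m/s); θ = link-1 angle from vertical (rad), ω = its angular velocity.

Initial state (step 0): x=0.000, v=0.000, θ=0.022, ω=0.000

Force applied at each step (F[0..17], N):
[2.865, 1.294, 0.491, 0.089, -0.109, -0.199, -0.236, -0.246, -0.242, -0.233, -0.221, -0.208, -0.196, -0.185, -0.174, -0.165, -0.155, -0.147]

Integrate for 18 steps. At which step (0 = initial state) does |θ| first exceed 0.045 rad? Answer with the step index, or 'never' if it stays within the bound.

apply F[0]=+2.865 → step 1: x=0.001, v=0.051, θ=0.021, ω=-0.096
apply F[1]=+1.294 → step 2: x=0.002, v=0.073, θ=0.019, ω=-0.133
apply F[2]=+0.491 → step 3: x=0.003, v=0.080, θ=0.016, ω=-0.140
apply F[3]=+0.089 → step 4: x=0.005, v=0.080, θ=0.013, ω=-0.135
apply F[4]=-0.109 → step 5: x=0.006, v=0.077, θ=0.011, ω=-0.123
apply F[5]=-0.199 → step 6: x=0.008, v=0.072, θ=0.008, ω=-0.109
apply F[6]=-0.236 → step 7: x=0.009, v=0.067, θ=0.006, ω=-0.096
apply F[7]=-0.246 → step 8: x=0.011, v=0.062, θ=0.005, ω=-0.083
apply F[8]=-0.242 → step 9: x=0.012, v=0.057, θ=0.003, ω=-0.072
apply F[9]=-0.233 → step 10: x=0.013, v=0.052, θ=0.002, ω=-0.061
apply F[10]=-0.221 → step 11: x=0.014, v=0.048, θ=0.001, ω=-0.052
apply F[11]=-0.208 → step 12: x=0.015, v=0.044, θ=-0.000, ω=-0.044
apply F[12]=-0.196 → step 13: x=0.016, v=0.041, θ=-0.001, ω=-0.037
apply F[13]=-0.185 → step 14: x=0.016, v=0.037, θ=-0.002, ω=-0.031
apply F[14]=-0.174 → step 15: x=0.017, v=0.034, θ=-0.002, ω=-0.026
apply F[15]=-0.165 → step 16: x=0.018, v=0.032, θ=-0.003, ω=-0.021
apply F[16]=-0.155 → step 17: x=0.018, v=0.029, θ=-0.003, ω=-0.017
apply F[17]=-0.147 → step 18: x=0.019, v=0.027, θ=-0.004, ω=-0.014
max |θ| = 0.022 ≤ 0.045 over all 19 states.

Answer: never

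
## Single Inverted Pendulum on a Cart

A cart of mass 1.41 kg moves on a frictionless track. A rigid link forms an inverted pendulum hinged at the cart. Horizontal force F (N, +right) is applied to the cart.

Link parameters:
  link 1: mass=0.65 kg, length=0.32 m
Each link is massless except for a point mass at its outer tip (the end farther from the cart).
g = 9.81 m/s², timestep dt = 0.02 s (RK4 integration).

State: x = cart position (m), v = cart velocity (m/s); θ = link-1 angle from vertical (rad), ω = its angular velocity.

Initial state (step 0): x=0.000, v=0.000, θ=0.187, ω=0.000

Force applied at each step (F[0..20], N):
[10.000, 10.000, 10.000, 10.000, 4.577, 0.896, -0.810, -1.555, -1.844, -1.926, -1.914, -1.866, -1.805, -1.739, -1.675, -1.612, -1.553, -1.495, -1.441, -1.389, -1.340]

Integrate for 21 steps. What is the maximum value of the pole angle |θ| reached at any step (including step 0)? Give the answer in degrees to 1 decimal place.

Answer: 10.7°

Derivation:
apply F[0]=+10.000 → step 1: x=0.001, v=0.123, θ=0.184, ω=-0.266
apply F[1]=+10.000 → step 2: x=0.005, v=0.248, θ=0.176, ω=-0.537
apply F[2]=+10.000 → step 3: x=0.011, v=0.373, θ=0.163, ω=-0.819
apply F[3]=+10.000 → step 4: x=0.020, v=0.500, θ=0.143, ω=-1.118
apply F[4]=+4.577 → step 5: x=0.030, v=0.553, θ=0.120, ω=-1.202
apply F[5]=+0.896 → step 6: x=0.041, v=0.557, θ=0.097, ω=-1.147
apply F[6]=-0.810 → step 7: x=0.052, v=0.538, θ=0.075, ω=-1.035
apply F[7]=-1.555 → step 8: x=0.063, v=0.510, θ=0.056, ω=-0.909
apply F[8]=-1.844 → step 9: x=0.073, v=0.480, θ=0.039, ω=-0.786
apply F[9]=-1.926 → step 10: x=0.082, v=0.450, θ=0.024, ω=-0.673
apply F[10]=-1.914 → step 11: x=0.091, v=0.421, θ=0.012, ω=-0.572
apply F[11]=-1.866 → step 12: x=0.099, v=0.394, θ=0.001, ω=-0.484
apply F[12]=-1.805 → step 13: x=0.107, v=0.369, θ=-0.008, ω=-0.407
apply F[13]=-1.739 → step 14: x=0.114, v=0.345, θ=-0.015, ω=-0.340
apply F[14]=-1.675 → step 15: x=0.120, v=0.323, θ=-0.021, ω=-0.282
apply F[15]=-1.612 → step 16: x=0.127, v=0.302, θ=-0.027, ω=-0.232
apply F[16]=-1.553 → step 17: x=0.133, v=0.283, θ=-0.031, ω=-0.189
apply F[17]=-1.495 → step 18: x=0.138, v=0.265, θ=-0.034, ω=-0.152
apply F[18]=-1.441 → step 19: x=0.143, v=0.247, θ=-0.037, ω=-0.120
apply F[19]=-1.389 → step 20: x=0.148, v=0.231, θ=-0.039, ω=-0.093
apply F[20]=-1.340 → step 21: x=0.152, v=0.216, θ=-0.041, ω=-0.069
Max |angle| over trajectory = 0.187 rad = 10.7°.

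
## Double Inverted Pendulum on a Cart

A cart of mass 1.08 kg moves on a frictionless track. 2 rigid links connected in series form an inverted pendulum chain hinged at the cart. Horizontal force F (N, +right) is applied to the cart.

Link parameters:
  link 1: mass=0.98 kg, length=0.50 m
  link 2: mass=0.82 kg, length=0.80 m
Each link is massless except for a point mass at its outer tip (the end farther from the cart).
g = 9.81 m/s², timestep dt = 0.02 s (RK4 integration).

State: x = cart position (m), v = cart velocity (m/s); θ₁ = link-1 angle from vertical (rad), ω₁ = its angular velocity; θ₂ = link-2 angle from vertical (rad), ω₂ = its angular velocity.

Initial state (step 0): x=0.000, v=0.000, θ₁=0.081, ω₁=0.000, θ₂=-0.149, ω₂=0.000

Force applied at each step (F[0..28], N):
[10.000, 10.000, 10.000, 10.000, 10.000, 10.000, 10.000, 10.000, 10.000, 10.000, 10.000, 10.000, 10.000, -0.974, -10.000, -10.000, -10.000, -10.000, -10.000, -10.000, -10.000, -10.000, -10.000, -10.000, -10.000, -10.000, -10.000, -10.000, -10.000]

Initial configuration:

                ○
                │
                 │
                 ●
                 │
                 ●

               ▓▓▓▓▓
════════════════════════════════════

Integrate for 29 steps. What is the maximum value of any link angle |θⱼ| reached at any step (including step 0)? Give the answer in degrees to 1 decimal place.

apply F[0]=+10.000 → step 1: x=0.002, v=0.159, θ₁=0.079, ω₁=-0.211, θ₂=-0.150, ω₂=-0.104
apply F[1]=+10.000 → step 2: x=0.006, v=0.319, θ₁=0.073, ω₁=-0.427, θ₂=-0.153, ω₂=-0.207
apply F[2]=+10.000 → step 3: x=0.014, v=0.482, θ₁=0.062, ω₁=-0.656, θ₂=-0.158, ω₂=-0.306
apply F[3]=+10.000 → step 4: x=0.026, v=0.650, θ₁=0.046, ω₁=-0.904, θ₂=-0.165, ω₂=-0.400
apply F[4]=+10.000 → step 5: x=0.040, v=0.824, θ₁=0.025, ω₁=-1.176, θ₂=-0.174, ω₂=-0.486
apply F[5]=+10.000 → step 6: x=0.059, v=1.005, θ₁=-0.001, ω₁=-1.481, θ₂=-0.185, ω₂=-0.562
apply F[6]=+10.000 → step 7: x=0.081, v=1.195, θ₁=-0.034, ω₁=-1.822, θ₂=-0.197, ω₂=-0.625
apply F[7]=+10.000 → step 8: x=0.107, v=1.392, θ₁=-0.074, ω₁=-2.204, θ₂=-0.210, ω₂=-0.673
apply F[8]=+10.000 → step 9: x=0.136, v=1.596, θ₁=-0.122, ω₁=-2.625, θ₂=-0.223, ω₂=-0.704
apply F[9]=+10.000 → step 10: x=0.170, v=1.800, θ₁=-0.179, ω₁=-3.078, θ₂=-0.238, ω₂=-0.719
apply F[10]=+10.000 → step 11: x=0.208, v=1.998, θ₁=-0.246, ω₁=-3.545, θ₂=-0.252, ω₂=-0.722
apply F[11]=+10.000 → step 12: x=0.250, v=2.178, θ₁=-0.321, ω₁=-4.000, θ₂=-0.267, ω₂=-0.723
apply F[12]=+10.000 → step 13: x=0.295, v=2.332, θ₁=-0.405, ω₁=-4.419, θ₂=-0.281, ω₂=-0.734
apply F[13]=-0.974 → step 14: x=0.342, v=2.304, θ₁=-0.495, ω₁=-4.532, θ₂=-0.296, ω₂=-0.739
apply F[14]=-10.000 → step 15: x=0.386, v=2.151, θ₁=-0.585, ω₁=-4.485, θ₂=-0.310, ω₂=-0.719
apply F[15]=-10.000 → step 16: x=0.428, v=2.003, θ₁=-0.675, ω₁=-4.494, θ₂=-0.325, ω₂=-0.692
apply F[16]=-10.000 → step 17: x=0.466, v=1.855, θ₁=-0.765, ω₁=-4.547, θ₂=-0.338, ω₂=-0.663
apply F[17]=-10.000 → step 18: x=0.502, v=1.703, θ₁=-0.857, ω₁=-4.637, θ₂=-0.351, ω₂=-0.635
apply F[18]=-10.000 → step 19: x=0.534, v=1.543, θ₁=-0.951, ω₁=-4.760, θ₂=-0.364, ω₂=-0.611
apply F[19]=-10.000 → step 20: x=0.564, v=1.373, θ₁=-1.047, ω₁=-4.911, θ₂=-0.376, ω₂=-0.597
apply F[20]=-10.000 → step 21: x=0.589, v=1.189, θ₁=-1.147, ω₁=-5.090, θ₂=-0.387, ω₂=-0.596
apply F[21]=-10.000 → step 22: x=0.611, v=0.989, θ₁=-1.251, ω₁=-5.298, θ₂=-0.400, ω₂=-0.612
apply F[22]=-10.000 → step 23: x=0.629, v=0.770, θ₁=-1.360, ω₁=-5.540, θ₂=-0.412, ω₂=-0.650
apply F[23]=-10.000 → step 24: x=0.642, v=0.528, θ₁=-1.473, ω₁=-5.822, θ₂=-0.426, ω₂=-0.717
apply F[24]=-10.000 → step 25: x=0.650, v=0.259, θ₁=-1.593, ω₁=-6.152, θ₂=-0.441, ω₂=-0.820
apply F[25]=-10.000 → step 26: x=0.652, v=-0.042, θ₁=-1.720, ω₁=-6.545, θ₂=-0.459, ω₂=-0.970
apply F[26]=-10.000 → step 27: x=0.648, v=-0.383, θ₁=-1.855, ω₁=-7.020, θ₂=-0.480, ω₂=-1.182
apply F[27]=-10.000 → step 28: x=0.636, v=-0.773, θ₁=-2.001, ω₁=-7.606, θ₂=-0.507, ω₂=-1.481
apply F[28]=-10.000 → step 29: x=0.616, v=-1.224, θ₁=-2.160, ω₁=-8.344, θ₂=-0.540, ω₂=-1.902
Max |angle| over trajectory = 2.160 rad = 123.8°.

Answer: 123.8°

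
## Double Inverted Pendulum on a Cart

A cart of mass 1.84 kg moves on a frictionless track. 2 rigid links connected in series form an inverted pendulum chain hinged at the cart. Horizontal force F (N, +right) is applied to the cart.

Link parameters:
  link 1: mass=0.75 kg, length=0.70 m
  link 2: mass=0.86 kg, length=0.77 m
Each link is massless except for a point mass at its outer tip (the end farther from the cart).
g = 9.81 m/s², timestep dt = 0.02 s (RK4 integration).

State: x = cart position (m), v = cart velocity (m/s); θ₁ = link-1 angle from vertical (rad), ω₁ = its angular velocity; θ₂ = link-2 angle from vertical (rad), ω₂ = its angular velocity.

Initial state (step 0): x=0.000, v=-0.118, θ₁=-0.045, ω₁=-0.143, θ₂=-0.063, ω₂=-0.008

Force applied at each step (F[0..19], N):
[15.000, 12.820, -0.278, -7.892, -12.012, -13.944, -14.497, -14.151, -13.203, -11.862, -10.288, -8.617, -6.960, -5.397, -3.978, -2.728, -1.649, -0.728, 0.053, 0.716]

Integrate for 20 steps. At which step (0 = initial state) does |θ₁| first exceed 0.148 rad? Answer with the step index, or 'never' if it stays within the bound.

Answer: never

Derivation:
apply F[0]=+15.000 → step 1: x=-0.001, v=0.053, θ₁=-0.050, ω₁=-0.395, θ₂=-0.063, ω₂=-0.016
apply F[1]=+12.820 → step 2: x=0.002, v=0.201, θ₁=-0.061, ω₁=-0.619, θ₂=-0.064, ω₂=-0.021
apply F[2]=-0.278 → step 3: x=0.006, v=0.209, θ₁=-0.073, ω₁=-0.650, θ₂=-0.064, ω₂=-0.019
apply F[3]=-7.892 → step 4: x=0.009, v=0.137, θ₁=-0.085, ω₁=-0.575, θ₂=-0.064, ω₂=-0.011
apply F[4]=-12.012 → step 5: x=0.011, v=0.022, θ₁=-0.096, ω₁=-0.446, θ₂=-0.064, ω₂=0.004
apply F[5]=-13.944 → step 6: x=0.010, v=-0.111, θ₁=-0.103, ω₁=-0.296, θ₂=-0.064, ω₂=0.024
apply F[6]=-14.497 → step 7: x=0.007, v=-0.250, θ₁=-0.107, ω₁=-0.143, θ₂=-0.063, ω₂=0.049
apply F[7]=-14.151 → step 8: x=0.000, v=-0.384, θ₁=-0.109, ω₁=0.002, θ₂=-0.062, ω₂=0.075
apply F[8]=-13.203 → step 9: x=-0.009, v=-0.508, θ₁=-0.107, ω₁=0.131, θ₂=-0.060, ω₂=0.102
apply F[9]=-11.862 → step 10: x=-0.020, v=-0.618, θ₁=-0.104, ω₁=0.242, θ₂=-0.058, ω₂=0.129
apply F[10]=-10.288 → step 11: x=-0.033, v=-0.711, θ₁=-0.098, ω₁=0.333, θ₂=-0.055, ω₂=0.154
apply F[11]=-8.617 → step 12: x=-0.048, v=-0.789, θ₁=-0.091, ω₁=0.403, θ₂=-0.052, ω₂=0.177
apply F[12]=-6.960 → step 13: x=-0.065, v=-0.849, θ₁=-0.082, ω₁=0.453, θ₂=-0.048, ω₂=0.197
apply F[13]=-5.397 → step 14: x=-0.082, v=-0.895, θ₁=-0.073, ω₁=0.486, θ₂=-0.044, ω₂=0.214
apply F[14]=-3.978 → step 15: x=-0.100, v=-0.926, θ₁=-0.063, ω₁=0.504, θ₂=-0.040, ω₂=0.228
apply F[15]=-2.728 → step 16: x=-0.119, v=-0.946, θ₁=-0.053, ω₁=0.510, θ₂=-0.035, ω₂=0.239
apply F[16]=-1.649 → step 17: x=-0.138, v=-0.956, θ₁=-0.043, ω₁=0.506, θ₂=-0.030, ω₂=0.247
apply F[17]=-0.728 → step 18: x=-0.157, v=-0.958, θ₁=-0.033, ω₁=0.494, θ₂=-0.025, ω₂=0.252
apply F[18]=+0.053 → step 19: x=-0.176, v=-0.953, θ₁=-0.023, ω₁=0.478, θ₂=-0.020, ω₂=0.255
apply F[19]=+0.716 → step 20: x=-0.195, v=-0.942, θ₁=-0.014, ω₁=0.457, θ₂=-0.015, ω₂=0.256
max |θ₁| = 0.109 ≤ 0.148 over all 21 states.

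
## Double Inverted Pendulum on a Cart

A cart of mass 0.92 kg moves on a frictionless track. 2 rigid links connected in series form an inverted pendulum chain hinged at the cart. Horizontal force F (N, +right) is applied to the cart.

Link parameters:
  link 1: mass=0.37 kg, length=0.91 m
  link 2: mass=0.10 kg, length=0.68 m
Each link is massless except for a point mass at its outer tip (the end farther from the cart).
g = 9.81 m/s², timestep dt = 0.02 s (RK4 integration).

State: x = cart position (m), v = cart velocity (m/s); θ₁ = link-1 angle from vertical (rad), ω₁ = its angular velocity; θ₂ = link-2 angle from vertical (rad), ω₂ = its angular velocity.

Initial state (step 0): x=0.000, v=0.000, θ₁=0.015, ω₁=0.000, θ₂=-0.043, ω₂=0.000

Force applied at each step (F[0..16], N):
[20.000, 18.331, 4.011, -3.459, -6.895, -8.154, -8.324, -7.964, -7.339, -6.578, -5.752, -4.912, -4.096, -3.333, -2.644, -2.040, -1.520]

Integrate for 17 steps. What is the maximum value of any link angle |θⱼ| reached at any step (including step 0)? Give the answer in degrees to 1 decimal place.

Answer: 5.5°

Derivation:
apply F[0]=+20.000 → step 1: x=0.004, v=0.433, θ₁=0.010, ω₁=-0.470, θ₂=-0.043, ω₂=-0.021
apply F[1]=+18.331 → step 2: x=0.017, v=0.831, θ₁=-0.003, ω₁=-0.904, θ₂=-0.044, ω₂=-0.038
apply F[2]=+4.011 → step 3: x=0.034, v=0.920, θ₁=-0.022, ω₁=-1.002, θ₂=-0.045, ω₂=-0.048
apply F[3]=-3.459 → step 4: x=0.052, v=0.848, θ₁=-0.042, ω₁=-0.929, θ₂=-0.046, ω₂=-0.053
apply F[4]=-6.895 → step 5: x=0.068, v=0.703, θ₁=-0.059, ω₁=-0.781, θ₂=-0.047, ω₂=-0.051
apply F[5]=-8.154 → step 6: x=0.080, v=0.532, θ₁=-0.073, ω₁=-0.609, θ₂=-0.048, ω₂=-0.044
apply F[6]=-8.324 → step 7: x=0.089, v=0.359, θ₁=-0.083, ω₁=-0.439, θ₂=-0.049, ω₂=-0.033
apply F[7]=-7.964 → step 8: x=0.094, v=0.195, θ₁=-0.090, ω₁=-0.280, θ₂=-0.049, ω₂=-0.018
apply F[8]=-7.339 → step 9: x=0.097, v=0.046, θ₁=-0.095, ω₁=-0.139, θ₂=-0.049, ω₂=-0.001
apply F[9]=-6.578 → step 10: x=0.096, v=-0.087, θ₁=-0.096, ω₁=-0.017, θ₂=-0.049, ω₂=0.017
apply F[10]=-5.752 → step 11: x=0.094, v=-0.202, θ₁=-0.095, ω₁=0.085, θ₂=-0.049, ω₂=0.035
apply F[11]=-4.912 → step 12: x=0.089, v=-0.299, θ₁=-0.093, ω₁=0.168, θ₂=-0.048, ω₂=0.053
apply F[12]=-4.096 → step 13: x=0.082, v=-0.379, θ₁=-0.089, ω₁=0.233, θ₂=-0.046, ω₂=0.069
apply F[13]=-3.333 → step 14: x=0.074, v=-0.442, θ₁=-0.084, ω₁=0.281, θ₂=-0.045, ω₂=0.084
apply F[14]=-2.644 → step 15: x=0.064, v=-0.492, θ₁=-0.078, ω₁=0.316, θ₂=-0.043, ω₂=0.098
apply F[15]=-2.040 → step 16: x=0.054, v=-0.529, θ₁=-0.071, ω₁=0.338, θ₂=-0.041, ω₂=0.110
apply F[16]=-1.520 → step 17: x=0.043, v=-0.555, θ₁=-0.064, ω₁=0.351, θ₂=-0.039, ω₂=0.120
Max |angle| over trajectory = 0.096 rad = 5.5°.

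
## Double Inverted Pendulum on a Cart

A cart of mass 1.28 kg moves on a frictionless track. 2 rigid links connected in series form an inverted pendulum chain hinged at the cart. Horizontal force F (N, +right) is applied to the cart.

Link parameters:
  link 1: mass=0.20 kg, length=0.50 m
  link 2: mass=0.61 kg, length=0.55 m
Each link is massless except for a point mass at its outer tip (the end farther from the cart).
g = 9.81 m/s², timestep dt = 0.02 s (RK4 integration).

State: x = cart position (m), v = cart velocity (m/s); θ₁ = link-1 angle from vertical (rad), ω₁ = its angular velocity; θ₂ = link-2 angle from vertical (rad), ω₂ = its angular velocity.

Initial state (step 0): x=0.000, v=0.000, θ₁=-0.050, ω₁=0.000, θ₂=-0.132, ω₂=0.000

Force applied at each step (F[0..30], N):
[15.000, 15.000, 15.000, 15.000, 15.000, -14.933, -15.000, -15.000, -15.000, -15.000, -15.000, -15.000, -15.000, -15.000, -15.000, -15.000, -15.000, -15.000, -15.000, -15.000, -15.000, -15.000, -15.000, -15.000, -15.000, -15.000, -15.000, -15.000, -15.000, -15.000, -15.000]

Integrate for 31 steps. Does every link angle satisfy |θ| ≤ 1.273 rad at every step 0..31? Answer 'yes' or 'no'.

apply F[0]=+15.000 → step 1: x=0.002, v=0.240, θ₁=-0.054, ω₁=-0.412, θ₂=-0.133, ω₂=-0.107
apply F[1]=+15.000 → step 2: x=0.010, v=0.481, θ₁=-0.067, ω₁=-0.837, θ₂=-0.136, ω₂=-0.203
apply F[2]=+15.000 → step 3: x=0.022, v=0.723, θ₁=-0.088, ω₁=-1.288, θ₂=-0.141, ω₂=-0.278
apply F[3]=+15.000 → step 4: x=0.039, v=0.967, θ₁=-0.118, ω₁=-1.776, θ₂=-0.147, ω₂=-0.323
apply F[4]=+15.000 → step 5: x=0.060, v=1.212, θ₁=-0.159, ω₁=-2.304, θ₂=-0.154, ω₂=-0.334
apply F[5]=-14.933 → step 6: x=0.082, v=0.999, θ₁=-0.202, ω₁=-1.985, θ₂=-0.160, ω₂=-0.301
apply F[6]=-15.000 → step 7: x=0.100, v=0.793, θ₁=-0.239, ω₁=-1.738, θ₂=-0.165, ω₂=-0.216
apply F[7]=-15.000 → step 8: x=0.114, v=0.592, θ₁=-0.272, ω₁=-1.560, θ₂=-0.168, ω₂=-0.081
apply F[8]=-15.000 → step 9: x=0.124, v=0.395, θ₁=-0.302, ω₁=-1.446, θ₂=-0.168, ω₂=0.104
apply F[9]=-15.000 → step 10: x=0.130, v=0.202, θ₁=-0.330, ω₁=-1.391, θ₂=-0.164, ω₂=0.336
apply F[10]=-15.000 → step 11: x=0.132, v=0.012, θ₁=-0.358, ω₁=-1.391, θ₂=-0.155, ω₂=0.614
apply F[11]=-15.000 → step 12: x=0.131, v=-0.177, θ₁=-0.386, ω₁=-1.439, θ₂=-0.139, ω₂=0.936
apply F[12]=-15.000 → step 13: x=0.125, v=-0.366, θ₁=-0.416, ω₁=-1.525, θ₂=-0.117, ω₂=1.297
apply F[13]=-15.000 → step 14: x=0.116, v=-0.557, θ₁=-0.447, ω₁=-1.634, θ₂=-0.087, ω₂=1.685
apply F[14]=-15.000 → step 15: x=0.103, v=-0.752, θ₁=-0.481, ω₁=-1.747, θ₂=-0.049, ω₂=2.087
apply F[15]=-15.000 → step 16: x=0.086, v=-0.949, θ₁=-0.517, ω₁=-1.844, θ₂=-0.004, ω₂=2.489
apply F[16]=-15.000 → step 17: x=0.065, v=-1.151, θ₁=-0.554, ω₁=-1.907, θ₂=0.050, ω₂=2.879
apply F[17]=-15.000 → step 18: x=0.040, v=-1.357, θ₁=-0.593, ω₁=-1.926, θ₂=0.111, ω₂=3.253
apply F[18]=-15.000 → step 19: x=0.010, v=-1.566, θ₁=-0.631, ω₁=-1.891, θ₂=0.180, ω₂=3.611
apply F[19]=-15.000 → step 20: x=-0.023, v=-1.776, θ₁=-0.668, ω₁=-1.799, θ₂=0.256, ω₂=3.961
apply F[20]=-15.000 → step 21: x=-0.061, v=-1.988, θ₁=-0.703, ω₁=-1.645, θ₂=0.338, ω₂=4.310
apply F[21]=-15.000 → step 22: x=-0.102, v=-2.199, θ₁=-0.733, ω₁=-1.421, θ₂=0.428, ω₂=4.670
apply F[22]=-15.000 → step 23: x=-0.149, v=-2.410, θ₁=-0.759, ω₁=-1.119, θ₂=0.525, ω₂=5.053
apply F[23]=-15.000 → step 24: x=-0.199, v=-2.619, θ₁=-0.778, ω₁=-0.721, θ₂=0.631, ω₂=5.471
apply F[24]=-15.000 → step 25: x=-0.253, v=-2.825, θ₁=-0.787, ω₁=-0.209, θ₂=0.745, ω₂=5.936
apply F[25]=-15.000 → step 26: x=-0.312, v=-3.027, θ₁=-0.785, ω₁=0.444, θ₂=0.868, ω₂=6.462
apply F[26]=-15.000 → step 27: x=-0.374, v=-3.225, θ₁=-0.768, ω₁=1.269, θ₂=1.004, ω₂=7.057
apply F[27]=-15.000 → step 28: x=-0.441, v=-3.419, θ₁=-0.733, ω₁=2.298, θ₂=1.151, ω₂=7.722
apply F[28]=-15.000 → step 29: x=-0.511, v=-3.611, θ₁=-0.675, ω₁=3.557, θ₂=1.313, ω₂=8.439
apply F[29]=-15.000 → step 30: x=-0.585, v=-3.804, θ₁=-0.589, ω₁=5.049, θ₂=1.489, ω₂=9.156
apply F[30]=-15.000 → step 31: x=-0.663, v=-4.008, θ₁=-0.472, ω₁=6.730, θ₂=1.678, ω₂=9.761
Max |angle| over trajectory = 1.678 rad; bound = 1.273 → exceeded.

Answer: no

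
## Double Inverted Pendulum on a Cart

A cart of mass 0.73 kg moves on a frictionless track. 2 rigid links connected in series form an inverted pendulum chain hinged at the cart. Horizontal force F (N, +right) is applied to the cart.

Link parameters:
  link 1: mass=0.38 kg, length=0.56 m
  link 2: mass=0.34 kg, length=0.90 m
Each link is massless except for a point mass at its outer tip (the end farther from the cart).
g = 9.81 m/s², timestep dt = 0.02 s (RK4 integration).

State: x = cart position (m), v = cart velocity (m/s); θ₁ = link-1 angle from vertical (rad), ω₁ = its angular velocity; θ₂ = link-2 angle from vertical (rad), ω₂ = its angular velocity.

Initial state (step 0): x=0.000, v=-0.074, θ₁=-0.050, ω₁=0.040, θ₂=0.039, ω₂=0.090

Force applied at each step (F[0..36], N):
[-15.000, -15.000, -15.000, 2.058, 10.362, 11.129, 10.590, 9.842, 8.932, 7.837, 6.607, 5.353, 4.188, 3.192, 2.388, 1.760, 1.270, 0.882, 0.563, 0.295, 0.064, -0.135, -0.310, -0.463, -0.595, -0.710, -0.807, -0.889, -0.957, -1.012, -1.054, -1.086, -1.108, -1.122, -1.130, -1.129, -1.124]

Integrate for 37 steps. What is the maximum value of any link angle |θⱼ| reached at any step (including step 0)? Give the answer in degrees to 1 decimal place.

apply F[0]=-15.000 → step 1: x=-0.005, v=-0.475, θ₁=-0.043, ω₁=0.709, θ₂=0.041, ω₂=0.129
apply F[1]=-15.000 → step 2: x=-0.019, v=-0.880, θ₁=-0.022, ω₁=1.396, θ₂=0.044, ω₂=0.160
apply F[2]=-15.000 → step 3: x=-0.041, v=-1.290, θ₁=0.014, ω₁=2.113, θ₂=0.048, ω₂=0.178
apply F[3]=+2.058 → step 4: x=-0.066, v=-1.238, θ₁=0.055, ω₁=2.030, θ₂=0.051, ω₂=0.182
apply F[4]=+10.362 → step 5: x=-0.088, v=-0.967, θ₁=0.091, ω₁=1.580, θ₂=0.055, ω₂=0.175
apply F[5]=+11.129 → step 6: x=-0.105, v=-0.684, θ₁=0.118, ω₁=1.128, θ₂=0.058, ω₂=0.154
apply F[6]=+10.590 → step 7: x=-0.116, v=-0.421, θ₁=0.137, ω₁=0.731, θ₂=0.061, ω₂=0.122
apply F[7]=+9.842 → step 8: x=-0.122, v=-0.183, θ₁=0.148, ω₁=0.388, θ₂=0.063, ω₂=0.084
apply F[8]=+8.932 → step 9: x=-0.123, v=0.029, θ₁=0.153, ω₁=0.098, θ₂=0.064, ω₂=0.043
apply F[9]=+7.837 → step 10: x=-0.121, v=0.211, θ₁=0.152, ω₁=-0.138, θ₂=0.065, ω₂=0.003
apply F[10]=+6.607 → step 11: x=-0.115, v=0.360, θ₁=0.148, ω₁=-0.321, θ₂=0.064, ω₂=-0.036
apply F[11]=+5.353 → step 12: x=-0.107, v=0.477, θ₁=0.140, ω₁=-0.451, θ₂=0.063, ω₂=-0.071
apply F[12]=+4.188 → step 13: x=-0.096, v=0.565, θ₁=0.130, ω₁=-0.536, θ₂=0.061, ω₂=-0.102
apply F[13]=+3.192 → step 14: x=-0.084, v=0.628, θ₁=0.119, ω₁=-0.584, θ₂=0.059, ω₂=-0.129
apply F[14]=+2.388 → step 15: x=-0.071, v=0.672, θ₁=0.107, ω₁=-0.605, θ₂=0.056, ω₂=-0.151
apply F[15]=+1.760 → step 16: x=-0.058, v=0.701, θ₁=0.095, ω₁=-0.607, θ₂=0.053, ω₂=-0.170
apply F[16]=+1.270 → step 17: x=-0.043, v=0.719, θ₁=0.083, ω₁=-0.596, θ₂=0.050, ω₂=-0.185
apply F[17]=+0.882 → step 18: x=-0.029, v=0.729, θ₁=0.071, ω₁=-0.577, θ₂=0.046, ω₂=-0.197
apply F[18]=+0.563 → step 19: x=-0.014, v=0.732, θ₁=0.060, ω₁=-0.553, θ₂=0.042, ω₂=-0.206
apply F[19]=+0.295 → step 20: x=0.000, v=0.730, θ₁=0.049, ω₁=-0.526, θ₂=0.037, ω₂=-0.212
apply F[20]=+0.064 → step 21: x=0.015, v=0.723, θ₁=0.039, ω₁=-0.496, θ₂=0.033, ω₂=-0.215
apply F[21]=-0.135 → step 22: x=0.029, v=0.713, θ₁=0.029, ω₁=-0.465, θ₂=0.029, ω₂=-0.217
apply F[22]=-0.310 → step 23: x=0.043, v=0.700, θ₁=0.020, ω₁=-0.434, θ₂=0.025, ω₂=-0.216
apply F[23]=-0.463 → step 24: x=0.057, v=0.684, θ₁=0.012, ω₁=-0.402, θ₂=0.020, ω₂=-0.213
apply F[24]=-0.595 → step 25: x=0.071, v=0.666, θ₁=0.004, ω₁=-0.370, θ₂=0.016, ω₂=-0.209
apply F[25]=-0.710 → step 26: x=0.084, v=0.646, θ₁=-0.003, ω₁=-0.339, θ₂=0.012, ω₂=-0.204
apply F[26]=-0.807 → step 27: x=0.097, v=0.626, θ₁=-0.009, ω₁=-0.309, θ₂=0.008, ω₂=-0.197
apply F[27]=-0.889 → step 28: x=0.109, v=0.604, θ₁=-0.015, ω₁=-0.280, θ₂=0.004, ω₂=-0.190
apply F[28]=-0.957 → step 29: x=0.121, v=0.581, θ₁=-0.021, ω₁=-0.252, θ₂=0.000, ω₂=-0.181
apply F[29]=-1.012 → step 30: x=0.132, v=0.557, θ₁=-0.025, ω₁=-0.225, θ₂=-0.003, ω₂=-0.172
apply F[30]=-1.054 → step 31: x=0.143, v=0.534, θ₁=-0.029, ω₁=-0.199, θ₂=-0.007, ω₂=-0.163
apply F[31]=-1.086 → step 32: x=0.153, v=0.510, θ₁=-0.033, ω₁=-0.175, θ₂=-0.010, ω₂=-0.154
apply F[32]=-1.108 → step 33: x=0.163, v=0.487, θ₁=-0.037, ω₁=-0.153, θ₂=-0.013, ω₂=-0.144
apply F[33]=-1.122 → step 34: x=0.173, v=0.463, θ₁=-0.039, ω₁=-0.132, θ₂=-0.015, ω₂=-0.134
apply F[34]=-1.130 → step 35: x=0.182, v=0.440, θ₁=-0.042, ω₁=-0.112, θ₂=-0.018, ω₂=-0.124
apply F[35]=-1.129 → step 36: x=0.190, v=0.418, θ₁=-0.044, ω₁=-0.094, θ₂=-0.020, ω₂=-0.114
apply F[36]=-1.124 → step 37: x=0.199, v=0.395, θ₁=-0.046, ω₁=-0.078, θ₂=-0.023, ω₂=-0.105
Max |angle| over trajectory = 0.153 rad = 8.7°.

Answer: 8.7°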